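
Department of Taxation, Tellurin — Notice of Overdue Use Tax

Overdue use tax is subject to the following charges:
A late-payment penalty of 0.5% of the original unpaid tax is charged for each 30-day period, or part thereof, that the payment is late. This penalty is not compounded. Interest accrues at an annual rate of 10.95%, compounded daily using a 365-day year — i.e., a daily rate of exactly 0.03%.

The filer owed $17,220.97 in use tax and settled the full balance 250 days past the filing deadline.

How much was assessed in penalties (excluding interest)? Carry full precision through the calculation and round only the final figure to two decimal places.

Penalty periods: ⌈250/30⌉ = 9; penalty = 9 × 0.5% × $17,220.97 = $774.94…

$774.94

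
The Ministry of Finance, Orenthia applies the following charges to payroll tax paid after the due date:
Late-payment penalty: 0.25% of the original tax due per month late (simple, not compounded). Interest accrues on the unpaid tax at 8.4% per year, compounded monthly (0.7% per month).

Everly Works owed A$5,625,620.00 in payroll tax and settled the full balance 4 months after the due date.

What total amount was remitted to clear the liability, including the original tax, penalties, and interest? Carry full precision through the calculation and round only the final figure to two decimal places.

Late-payment penalty = 0.25% × A$5,625,620.00 × 4 mo = A$56,256.20
Interest: A$5,625,620.00 × ((1 + 0.007)^4 − 1) = A$5,625,620.00 × 0.0282954… = A$159,179.0241…
Total = A$5,625,620.00 + A$56,256.2000 + A$159,179.0241… = A$5,841,055.22

A$5,841,055.22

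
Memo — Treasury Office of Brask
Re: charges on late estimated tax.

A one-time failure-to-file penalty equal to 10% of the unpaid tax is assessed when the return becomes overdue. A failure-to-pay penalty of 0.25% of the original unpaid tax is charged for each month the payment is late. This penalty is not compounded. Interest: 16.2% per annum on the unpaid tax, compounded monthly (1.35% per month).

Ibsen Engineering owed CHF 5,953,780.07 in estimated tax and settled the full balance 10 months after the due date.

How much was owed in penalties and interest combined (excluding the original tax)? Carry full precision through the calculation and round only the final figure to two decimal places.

Failure-to-file penalty: 10% × CHF 5,953,780.07 = CHF 595,378.01…
Failure-to-pay penalty = 0.25% × CHF 5,953,780.07 × 10 mo = CHF 148,844.50…
Interest: CHF 5,953,780.07 × ((1 + 0.0135)^10 − 1) = CHF 5,953,780.07 × 0.1435036… = CHF 854,388.7810…
Penalties + interest = CHF 744,222.5088… + CHF 854,388.7810… = CHF 1,598,611.29

CHF 1,598,611.29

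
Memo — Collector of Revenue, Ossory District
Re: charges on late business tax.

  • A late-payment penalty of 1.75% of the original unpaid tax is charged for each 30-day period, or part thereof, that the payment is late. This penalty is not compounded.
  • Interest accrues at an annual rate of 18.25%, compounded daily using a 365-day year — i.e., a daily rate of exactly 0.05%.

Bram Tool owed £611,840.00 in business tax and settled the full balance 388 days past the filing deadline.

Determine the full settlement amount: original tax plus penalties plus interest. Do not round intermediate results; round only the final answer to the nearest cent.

Penalty periods: ⌈388/30⌉ = 13; penalty = 13 × 1.75% × £611,840.00 = £139,193.60
Interest: £611,840.00 × ((1 + 0.0005)^388 − 1) = £611,840.00 × 0.21403742… = £130,956.6553…
Total = £611,840.00 + £139,193.6000 + £130,956.6553… = £881,990.26

£881,990.26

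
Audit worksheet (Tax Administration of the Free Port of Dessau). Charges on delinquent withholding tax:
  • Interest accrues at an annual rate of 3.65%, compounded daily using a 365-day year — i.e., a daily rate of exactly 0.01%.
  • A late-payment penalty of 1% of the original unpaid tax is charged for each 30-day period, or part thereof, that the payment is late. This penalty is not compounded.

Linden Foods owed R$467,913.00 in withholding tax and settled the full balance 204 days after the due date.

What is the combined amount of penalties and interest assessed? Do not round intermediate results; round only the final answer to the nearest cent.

Penalty periods: ⌈204/30⌉ = 7; penalty = 7 × 1% × R$467,913.00 = R$32,753.91
Interest: R$467,913.00 × ((1 + 0.0001)^204 − 1) = R$467,913.00 × 0.02060846… = R$9,642.9669…
Penalties + interest = R$32,753.9100 + R$9,642.9669… = R$42,396.88

R$42,396.88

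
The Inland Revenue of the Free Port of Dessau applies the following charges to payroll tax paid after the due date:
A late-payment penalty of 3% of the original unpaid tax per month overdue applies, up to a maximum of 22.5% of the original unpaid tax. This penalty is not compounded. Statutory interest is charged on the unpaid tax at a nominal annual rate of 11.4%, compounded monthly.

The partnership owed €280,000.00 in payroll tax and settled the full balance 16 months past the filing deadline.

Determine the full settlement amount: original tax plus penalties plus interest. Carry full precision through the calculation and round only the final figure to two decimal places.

Penalty (uncapped): 16 × 3% × €280,000.00 = €134,400.00; cap = 22.5% × €280,000.00 = €63,000.00 → penalty = €63,000.00
Interest (11.4%/yr ÷ 12 = 0.95%/month): €280,000.00 × ((1 + 0.0095)^16 − 1) = €45,731.0834…
Total = €280,000.00 + €63,000.0000 + €45,731.0834… = €388,731.08

€388,731.08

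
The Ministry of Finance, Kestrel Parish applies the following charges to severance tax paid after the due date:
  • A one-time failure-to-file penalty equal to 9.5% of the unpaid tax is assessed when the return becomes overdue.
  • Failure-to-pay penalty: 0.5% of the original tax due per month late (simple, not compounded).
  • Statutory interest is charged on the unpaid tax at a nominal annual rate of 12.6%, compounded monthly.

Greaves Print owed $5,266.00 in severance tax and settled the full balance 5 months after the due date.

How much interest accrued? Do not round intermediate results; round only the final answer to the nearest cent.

$282.33

Interest (12.6%/yr ÷ 12 = 1.05%/month): $5,266.00 × ((1 + 0.0105)^5 − 1) = $282.3320…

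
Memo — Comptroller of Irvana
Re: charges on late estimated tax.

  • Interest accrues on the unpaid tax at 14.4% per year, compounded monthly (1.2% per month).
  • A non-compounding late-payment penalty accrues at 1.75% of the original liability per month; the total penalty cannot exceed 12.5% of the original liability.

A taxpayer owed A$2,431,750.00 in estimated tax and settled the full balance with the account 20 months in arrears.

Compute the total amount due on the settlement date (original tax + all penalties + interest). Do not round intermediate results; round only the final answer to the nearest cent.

A$3,390,915.76

Penalty (uncapped): 20 × 1.75% × A$2,431,750.00 = A$851,112.50; cap = 12.5% × A$2,431,750.00 = A$303,968.75 → penalty = A$303,968.75
Interest: A$2,431,750.00 × ((1 + 0.012)^20 − 1) = A$2,431,750.00 × 0.2694344… = A$655,197.0107…
Total = A$2,431,750.00 + A$303,968.7500 + A$655,197.0107… = A$3,390,915.76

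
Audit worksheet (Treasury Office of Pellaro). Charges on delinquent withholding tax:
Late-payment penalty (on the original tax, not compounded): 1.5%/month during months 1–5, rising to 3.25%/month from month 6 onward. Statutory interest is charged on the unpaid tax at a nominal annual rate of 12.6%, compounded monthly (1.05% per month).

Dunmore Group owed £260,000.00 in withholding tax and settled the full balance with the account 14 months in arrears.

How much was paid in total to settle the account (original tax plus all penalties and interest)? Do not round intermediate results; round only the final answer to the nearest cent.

£396,491.30

Penalty, months 1–5: 5 × 1.5% × £260,000.00 = £19,500.00
Penalty, months 6–14: 9 × 3.25% × £260,000.00 = £76,050.00
Interest: £260,000.00 × ((1 + 0.0105)^14 − 1) = £260,000.00 × 0.1574666… = £40,941.3036…
Total = £260,000.00 + £95,550.0000 + £40,941.3036… = £396,491.30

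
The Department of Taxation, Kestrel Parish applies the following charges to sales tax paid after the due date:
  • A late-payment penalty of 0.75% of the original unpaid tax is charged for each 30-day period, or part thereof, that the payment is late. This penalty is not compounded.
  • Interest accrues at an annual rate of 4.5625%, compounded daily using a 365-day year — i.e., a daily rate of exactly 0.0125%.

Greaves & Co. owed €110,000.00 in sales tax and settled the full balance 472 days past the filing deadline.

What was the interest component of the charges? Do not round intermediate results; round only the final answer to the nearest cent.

Interest: €110,000.00 × ((1 + 0.000125)^472 − 1) = €110,000.00 × 0.06077133… = €6,684.8462…

€6,684.85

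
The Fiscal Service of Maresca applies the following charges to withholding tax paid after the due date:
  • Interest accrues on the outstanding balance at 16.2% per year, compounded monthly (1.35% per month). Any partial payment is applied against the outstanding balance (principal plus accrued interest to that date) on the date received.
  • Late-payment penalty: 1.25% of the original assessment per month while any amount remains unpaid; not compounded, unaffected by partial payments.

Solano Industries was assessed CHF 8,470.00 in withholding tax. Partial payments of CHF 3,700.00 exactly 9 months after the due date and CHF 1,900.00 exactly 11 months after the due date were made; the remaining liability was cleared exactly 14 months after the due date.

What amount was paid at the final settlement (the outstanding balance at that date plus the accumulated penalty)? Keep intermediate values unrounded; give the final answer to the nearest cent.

CHF 5,766.85

Balance at month 9: CHF 8,470.0000 × (1 + 0.0135)^9 = CHF 9,556.4631…
After CHF 3,700.00 payment: CHF 9,556.4631… − CHF 3,700.00 = CHF 5,856.4631…
Balance at month 11: CHF 5,856.4631… × (1 + 0.0135)^2 = CHF 6,015.6550…
After CHF 1,900.00 payment: CHF 6,015.6550… − CHF 1,900.00 = CHF 4,115.6550…
Balance at month 14: CHF 4,115.6550… × (1 + 0.0135)^3 = CHF 4,284.5993…
Penalty: 14 × 1.25% × CHF 8,470.00 = CHF 1,482.25
Final settlement = outstanding balance + penalty = CHF 4,284.5993… + CHF 1,482.25 = CHF 5,766.85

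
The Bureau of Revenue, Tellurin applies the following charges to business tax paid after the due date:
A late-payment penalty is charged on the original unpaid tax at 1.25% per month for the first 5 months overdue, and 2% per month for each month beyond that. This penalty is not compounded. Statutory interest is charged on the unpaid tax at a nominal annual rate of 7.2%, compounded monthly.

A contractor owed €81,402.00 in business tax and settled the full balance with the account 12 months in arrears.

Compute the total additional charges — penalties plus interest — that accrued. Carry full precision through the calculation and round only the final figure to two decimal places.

Penalty, months 1–5: 5 × 1.25% × €81,402.00 = €5,087.63…
Penalty, months 6–12: 7 × 2% × €81,402.00 = €11,396.28
Interest (7.2%/yr ÷ 12 = 0.6%/month): €81,402.00 × ((1 + 0.006)^12 − 1) = €6,058.2761…
Penalties + interest = €16,483.9050 + €6,058.2761… = €22,542.18

€22,542.18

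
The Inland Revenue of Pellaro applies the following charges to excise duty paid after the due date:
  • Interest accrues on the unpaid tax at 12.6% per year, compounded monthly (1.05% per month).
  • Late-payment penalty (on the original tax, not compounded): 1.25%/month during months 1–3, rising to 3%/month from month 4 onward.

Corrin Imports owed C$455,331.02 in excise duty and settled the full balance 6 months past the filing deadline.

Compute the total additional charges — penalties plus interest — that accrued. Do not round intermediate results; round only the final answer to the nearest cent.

C$87,504.19

Penalty, months 1–3: 3 × 1.25% × C$455,331.02 = C$17,074.91…
Penalty, months 4–6: 3 × 3% × C$455,331.02 = C$40,979.79…
Interest: C$455,331.02 × ((1 + 0.0105)^6 − 1) = C$455,331.02 × 0.0646771… = C$29,449.4834…
Penalties + interest = C$58,054.7051… + C$29,449.4834… = C$87,504.19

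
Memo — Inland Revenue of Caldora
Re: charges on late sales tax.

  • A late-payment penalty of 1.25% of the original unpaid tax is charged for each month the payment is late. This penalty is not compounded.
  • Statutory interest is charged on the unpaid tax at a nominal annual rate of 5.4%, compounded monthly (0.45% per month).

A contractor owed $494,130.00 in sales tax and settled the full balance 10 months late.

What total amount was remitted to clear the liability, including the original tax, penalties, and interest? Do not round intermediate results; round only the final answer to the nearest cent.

Late-payment penalty = 1.25% × $494,130.00 × 10 mo = $61,766.25
Interest: $494,130.00 × ((1 + 0.0045)^10 − 1) = $494,130.00 × 0.0459223… = $22,691.5721…
Total = $494,130.00 + $61,766.2500 + $22,691.5721… = $578,587.82

$578,587.82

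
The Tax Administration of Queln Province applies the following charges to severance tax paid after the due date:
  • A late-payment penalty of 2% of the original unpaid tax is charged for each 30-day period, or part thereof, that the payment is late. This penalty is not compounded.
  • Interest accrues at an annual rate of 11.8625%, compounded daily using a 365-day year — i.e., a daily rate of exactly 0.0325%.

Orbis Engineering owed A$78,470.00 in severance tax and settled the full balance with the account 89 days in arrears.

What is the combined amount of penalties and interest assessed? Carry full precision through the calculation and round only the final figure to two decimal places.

A$7,010.71

Penalty periods: ⌈89/30⌉ = 3; penalty = 3 × 2% × A$78,470.00 = A$4,708.20
Interest: A$78,470.00 × ((1 + 0.000325)^89 − 1) = A$78,470.00 × 0.02934255… = A$2,302.5102…
Penalties + interest = A$4,708.2000 + A$2,302.5102… = A$7,010.71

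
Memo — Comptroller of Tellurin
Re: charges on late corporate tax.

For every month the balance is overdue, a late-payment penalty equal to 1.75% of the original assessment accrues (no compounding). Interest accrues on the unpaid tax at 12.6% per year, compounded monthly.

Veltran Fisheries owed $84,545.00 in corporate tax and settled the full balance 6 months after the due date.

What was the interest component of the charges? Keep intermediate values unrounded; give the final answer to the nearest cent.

Interest (12.6%/yr ÷ 12 = 1.05%/month): $84,545.00 × ((1 + 0.0105)^6 − 1) = $5,468.1242…

$5,468.12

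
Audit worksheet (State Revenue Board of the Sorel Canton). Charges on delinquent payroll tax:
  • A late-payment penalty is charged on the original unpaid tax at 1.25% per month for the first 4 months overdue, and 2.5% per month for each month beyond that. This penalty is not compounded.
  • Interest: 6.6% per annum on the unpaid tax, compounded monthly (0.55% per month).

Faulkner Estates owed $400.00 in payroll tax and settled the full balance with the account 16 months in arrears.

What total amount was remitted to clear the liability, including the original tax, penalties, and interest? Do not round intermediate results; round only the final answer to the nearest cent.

Penalty, months 1–4: 4 × 1.25% × $400.00 = $20.00
Penalty, months 5–16: 12 × 2.5% × $400.00 = $120.00
Interest: $400.00 × ((1 + 0.0055)^16 − 1) = $400.00 × 0.0917249… = $36.6899…
Total = $400.00 + $140.0000 + $36.6899… = $576.69

$576.69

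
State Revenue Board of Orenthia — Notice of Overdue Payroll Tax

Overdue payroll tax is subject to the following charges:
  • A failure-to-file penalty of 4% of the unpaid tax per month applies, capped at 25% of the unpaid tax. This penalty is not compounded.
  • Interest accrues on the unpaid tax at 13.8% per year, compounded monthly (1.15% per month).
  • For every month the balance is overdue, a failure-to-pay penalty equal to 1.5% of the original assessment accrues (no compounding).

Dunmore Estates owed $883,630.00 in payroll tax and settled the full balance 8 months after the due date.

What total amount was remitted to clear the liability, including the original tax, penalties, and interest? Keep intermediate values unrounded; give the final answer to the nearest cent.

Failure-to-file: 8 × 4% × $883,630.00 = $282,761.60, capped at 25% × $883,630.00 = $220,907.50
Failure-to-pay penalty: 8 × 1.5% × $883,630.00 = $106,035.60
Interest: $883,630.00 × ((1 + 0.0115)^8 − 1) = $883,630.00 × 0.0957894… = $84,642.3916…
Total = $883,630.00 + $326,943.1000 + $84,642.3916… = $1,295,215.49

$1,295,215.49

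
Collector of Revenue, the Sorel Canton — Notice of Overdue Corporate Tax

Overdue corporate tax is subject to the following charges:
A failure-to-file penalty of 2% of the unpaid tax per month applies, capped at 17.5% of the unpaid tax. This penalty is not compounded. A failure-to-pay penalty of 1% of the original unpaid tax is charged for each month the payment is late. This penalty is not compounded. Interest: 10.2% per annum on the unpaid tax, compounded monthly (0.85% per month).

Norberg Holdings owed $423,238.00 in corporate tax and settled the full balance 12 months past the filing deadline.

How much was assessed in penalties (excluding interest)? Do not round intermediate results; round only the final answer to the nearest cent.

$124,855.21

Failure-to-file: 12 × 2% × $423,238.00 = $101,577.12, capped at 17.5% × $423,238.00 = $74,066.65
Failure-to-pay penalty = 1% × $423,238.00 × 12 mo = $50,788.56
Total penalty = $74,066.65 + $50,788.56 = $124,855.21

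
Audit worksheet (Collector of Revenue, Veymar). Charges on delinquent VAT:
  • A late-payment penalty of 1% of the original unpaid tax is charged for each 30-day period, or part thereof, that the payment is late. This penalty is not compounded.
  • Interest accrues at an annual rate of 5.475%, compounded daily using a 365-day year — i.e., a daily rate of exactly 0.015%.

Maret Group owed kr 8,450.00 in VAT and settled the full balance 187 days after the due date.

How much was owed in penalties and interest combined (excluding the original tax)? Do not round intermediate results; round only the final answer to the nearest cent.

Penalty periods: ⌈187/30⌉ = 7; penalty = 7 × 1% × kr 8,450.00 = kr 591.50
Interest: kr 8,450.00 × ((1 + 0.00015)^187 − 1) = kr 8,450.00 × 0.02844494… = kr 240.3598…
Penalties + interest = kr 591.5000 + kr 240.3598… = kr 831.86

kr 831.86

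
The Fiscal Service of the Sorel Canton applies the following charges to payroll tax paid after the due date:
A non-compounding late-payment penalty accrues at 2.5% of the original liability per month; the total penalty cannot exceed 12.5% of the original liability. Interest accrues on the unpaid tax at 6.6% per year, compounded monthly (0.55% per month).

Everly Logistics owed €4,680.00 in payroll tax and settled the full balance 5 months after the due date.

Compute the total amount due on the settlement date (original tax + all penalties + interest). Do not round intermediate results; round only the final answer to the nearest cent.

€5,395.12

Penalty (uncapped): 5 × 2.5% × €4,680.00 = €585.00; cap = 12.5% × €4,680.00 = €585.00 → penalty = €585.00
Interest: €4,680.00 × ((1 + 0.0055)^5 − 1) = €4,680.00 × 0.0278042… = €130.1235…
Total = €4,680.00 + €585.0000 + €130.1235… = €5,395.12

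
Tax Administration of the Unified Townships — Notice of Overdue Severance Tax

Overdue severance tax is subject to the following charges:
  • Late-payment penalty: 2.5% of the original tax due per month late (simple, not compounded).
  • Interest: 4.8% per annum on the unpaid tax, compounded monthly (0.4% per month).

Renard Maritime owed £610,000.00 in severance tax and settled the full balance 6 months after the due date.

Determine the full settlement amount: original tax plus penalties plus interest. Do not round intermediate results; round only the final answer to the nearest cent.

Late-payment penalty: 6 × 2.5% × £610,000.00 = £91,500.00
Interest: £610,000.00 × ((1 + 0.004)^6 − 1) = £610,000.00 × 0.0242413… = £14,787.1831…
Total = £610,000.00 + £91,500.0000 + £14,787.1831… = £716,287.18

£716,287.18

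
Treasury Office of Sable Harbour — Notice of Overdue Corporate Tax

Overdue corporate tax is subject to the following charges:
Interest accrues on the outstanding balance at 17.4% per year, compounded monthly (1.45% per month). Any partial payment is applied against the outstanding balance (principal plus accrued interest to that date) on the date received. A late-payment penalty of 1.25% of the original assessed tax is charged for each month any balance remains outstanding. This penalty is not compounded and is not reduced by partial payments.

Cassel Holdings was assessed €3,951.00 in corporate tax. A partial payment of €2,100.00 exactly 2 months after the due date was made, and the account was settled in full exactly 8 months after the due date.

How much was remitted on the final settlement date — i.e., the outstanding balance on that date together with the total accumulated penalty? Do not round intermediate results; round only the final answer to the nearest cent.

€2,538.91

Balance at month 2: €3,951.0000 × (1 + 0.0145)^2 = €4,066.4097…
After €2,100.00 payment: €4,066.4097… − €2,100.00 = €1,966.4097…
Balance at month 8: €1,966.4097… × (1 + 0.0145)^6 = €2,143.8101…
Penalty: 8 × 1.25% × €3,951.00 = €395.10
Final settlement = outstanding balance + penalty = €2,143.8101… + €395.10 = €2,538.91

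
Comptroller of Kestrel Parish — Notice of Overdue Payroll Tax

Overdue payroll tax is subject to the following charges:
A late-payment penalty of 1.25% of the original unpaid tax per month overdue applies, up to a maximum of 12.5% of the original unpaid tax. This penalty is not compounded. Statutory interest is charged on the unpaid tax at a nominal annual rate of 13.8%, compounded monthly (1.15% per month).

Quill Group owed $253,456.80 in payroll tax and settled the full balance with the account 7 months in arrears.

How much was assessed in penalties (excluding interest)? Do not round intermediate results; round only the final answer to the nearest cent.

Penalty: 7 × 1.25% × $253,456.80 = $22,177.47 (below the 12.5% cap of $31,682.10)

$22,177.47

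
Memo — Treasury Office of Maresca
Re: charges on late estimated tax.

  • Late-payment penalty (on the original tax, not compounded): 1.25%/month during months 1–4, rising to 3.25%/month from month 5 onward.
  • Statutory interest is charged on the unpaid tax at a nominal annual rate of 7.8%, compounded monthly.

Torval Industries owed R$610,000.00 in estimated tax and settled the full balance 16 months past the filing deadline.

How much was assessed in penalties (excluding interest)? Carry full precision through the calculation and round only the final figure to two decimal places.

R$268,400.00

Penalty, months 1–4: 4 × 1.25% × R$610,000.00 = R$30,500.00
Penalty, months 5–16: 12 × 3.25% × R$610,000.00 = R$237,900.00
Total penalty = R$30,500.00 + R$237,900.00 = R$268,400.00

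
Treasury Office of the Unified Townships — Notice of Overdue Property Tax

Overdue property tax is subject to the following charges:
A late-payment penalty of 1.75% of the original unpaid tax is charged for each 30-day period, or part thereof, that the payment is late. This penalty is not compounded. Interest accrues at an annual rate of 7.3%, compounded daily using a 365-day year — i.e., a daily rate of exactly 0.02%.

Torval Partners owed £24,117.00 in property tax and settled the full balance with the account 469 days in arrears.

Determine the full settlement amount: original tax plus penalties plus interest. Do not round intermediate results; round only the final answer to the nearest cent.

Penalty periods: ⌈469/30⌉ = 16; penalty = 16 × 1.75% × £24,117.00 = £6,752.76
Interest: £24,117.00 × ((1 + 0.0002)^469 − 1) = £24,117.00 × 0.09832975… = £2,371.4187…
Total = £24,117.00 + £6,752.7600 + £2,371.4187… = £33,241.18

£33,241.18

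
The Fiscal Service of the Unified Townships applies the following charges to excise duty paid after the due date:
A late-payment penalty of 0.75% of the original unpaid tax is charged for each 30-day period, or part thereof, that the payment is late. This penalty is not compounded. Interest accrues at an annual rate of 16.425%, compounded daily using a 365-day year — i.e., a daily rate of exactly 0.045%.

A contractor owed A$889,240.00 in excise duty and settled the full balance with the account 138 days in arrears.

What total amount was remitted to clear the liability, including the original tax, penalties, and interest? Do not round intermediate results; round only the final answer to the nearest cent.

A$979,545.78

Penalty periods: ⌈138/30⌉ = 5; penalty = 5 × 0.75% × A$889,240.00 = A$33,346.50
Interest: A$889,240.00 × ((1 + 0.00045)^138 − 1) = A$889,240.00 × 0.06405388… = A$56,959.2750…
Total = A$889,240.00 + A$33,346.5000 + A$56,959.2750… = A$979,545.78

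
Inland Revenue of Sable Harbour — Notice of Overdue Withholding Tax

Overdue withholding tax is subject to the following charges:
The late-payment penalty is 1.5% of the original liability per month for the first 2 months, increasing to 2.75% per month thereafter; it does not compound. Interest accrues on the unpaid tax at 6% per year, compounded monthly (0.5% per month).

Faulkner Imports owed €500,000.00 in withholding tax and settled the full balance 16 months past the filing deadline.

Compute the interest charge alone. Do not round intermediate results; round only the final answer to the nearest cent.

Interest: €500,000.00 × ((1 + 0.005)^16 − 1) = €500,000.00 × 0.0830712… = €41,535.5756…

€41,535.58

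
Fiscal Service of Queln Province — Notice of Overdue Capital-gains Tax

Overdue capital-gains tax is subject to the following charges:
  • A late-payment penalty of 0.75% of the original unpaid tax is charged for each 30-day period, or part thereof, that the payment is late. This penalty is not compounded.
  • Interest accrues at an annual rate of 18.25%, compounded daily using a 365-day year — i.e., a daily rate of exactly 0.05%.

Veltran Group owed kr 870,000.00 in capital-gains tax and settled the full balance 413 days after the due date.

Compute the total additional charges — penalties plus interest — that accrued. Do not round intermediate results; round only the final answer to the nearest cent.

kr 290,844.73

Penalty periods: ⌈413/30⌉ = 14; penalty = 14 × 0.75% × kr 870,000.00 = kr 91,350.00
Interest: kr 870,000.00 × ((1 + 0.0005)^413 − 1) = kr 870,000.00 × 0.22930429… = kr 199,494.7331…
Penalties + interest = kr 91,350.0000 + kr 199,494.7331… = kr 290,844.73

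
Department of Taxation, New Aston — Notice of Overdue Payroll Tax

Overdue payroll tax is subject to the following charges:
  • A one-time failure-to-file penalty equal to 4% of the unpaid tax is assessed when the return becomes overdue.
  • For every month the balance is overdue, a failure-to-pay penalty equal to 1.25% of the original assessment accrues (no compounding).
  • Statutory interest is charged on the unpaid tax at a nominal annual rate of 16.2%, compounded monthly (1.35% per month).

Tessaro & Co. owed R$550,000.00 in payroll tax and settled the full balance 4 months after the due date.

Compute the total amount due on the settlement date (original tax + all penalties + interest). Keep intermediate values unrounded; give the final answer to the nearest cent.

R$629,806.86

Failure-to-file penalty: 4% × R$550,000.00 = R$22,000.00
Failure-to-pay penalty = 1.25% × R$550,000.00 × 4 mo = R$27,500.00
Interest: R$550,000.00 × ((1 + 0.0135)^4 − 1) = R$550,000.00 × 0.0551034… = R$30,306.8561…
Total = R$550,000.00 + R$49,500.0000 + R$30,306.8561… = R$629,806.86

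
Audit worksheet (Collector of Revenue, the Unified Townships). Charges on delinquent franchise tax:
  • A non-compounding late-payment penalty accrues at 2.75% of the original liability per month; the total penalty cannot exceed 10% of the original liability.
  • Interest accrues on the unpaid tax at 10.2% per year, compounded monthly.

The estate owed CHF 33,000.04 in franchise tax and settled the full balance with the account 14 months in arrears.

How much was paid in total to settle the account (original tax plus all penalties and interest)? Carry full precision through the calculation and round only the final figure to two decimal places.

CHF 40,451.57

Penalty (uncapped): 14 × 2.75% × CHF 33,000.04 = CHF 12,705.02…; cap = 10% × CHF 33,000.04 = CHF 3,300.00… → penalty = CHF 3,300.00…
Interest (10.2%/yr ÷ 12 = 0.85%/month): CHF 33,000.04 × ((1 + 0.0085)^14 − 1) = CHF 4,151.5241…
Total = CHF 33,000.04 + CHF 3,300.0040 + CHF 4,151.5241… = CHF 40,451.57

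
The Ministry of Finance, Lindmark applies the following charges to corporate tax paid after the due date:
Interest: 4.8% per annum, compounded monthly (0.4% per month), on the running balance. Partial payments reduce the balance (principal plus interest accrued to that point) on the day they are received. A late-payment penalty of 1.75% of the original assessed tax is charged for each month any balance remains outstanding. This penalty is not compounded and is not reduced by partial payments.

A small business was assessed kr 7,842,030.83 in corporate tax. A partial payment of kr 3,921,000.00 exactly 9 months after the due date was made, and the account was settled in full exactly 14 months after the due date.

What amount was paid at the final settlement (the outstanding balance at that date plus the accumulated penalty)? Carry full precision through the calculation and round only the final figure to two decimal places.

kr 6,214,034.95

Balance at month 9: kr 7,842,030.8300 × (1 + 0.004)^9 = kr 8,128,903.3624…
After kr 3,921,000.00 payment: kr 8,128,903.3624… − kr 3,921,000.00 = kr 4,207,903.3624…
Balance at month 14: kr 4,207,903.3624… × (1 + 0.004)^5 = kr 4,292,737.3926…
Penalty: 14 × 1.75% × kr 7,842,030.83 = kr 1,921,297.55…
Final settlement = outstanding balance + penalty = kr 4,292,737.3926… + kr 1,921,297.55… = kr 6,214,034.95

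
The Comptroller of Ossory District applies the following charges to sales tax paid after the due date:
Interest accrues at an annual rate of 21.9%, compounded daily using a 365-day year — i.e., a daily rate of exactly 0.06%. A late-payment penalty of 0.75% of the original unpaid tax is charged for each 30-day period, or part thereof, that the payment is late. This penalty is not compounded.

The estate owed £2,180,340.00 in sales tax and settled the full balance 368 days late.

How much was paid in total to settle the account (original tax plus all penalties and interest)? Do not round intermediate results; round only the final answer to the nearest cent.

Penalty periods: ⌈368/30⌉ = 13; penalty = 13 × 0.75% × £2,180,340.00 = £212,583.15
Interest: £2,180,340.00 × ((1 + 0.0006)^368 − 1) = £2,180,340.00 × 0.24699142… = £538,525.2736…
Total = £2,180,340.00 + £212,583.1500 + £538,525.2736… = £2,931,448.42

£2,931,448.42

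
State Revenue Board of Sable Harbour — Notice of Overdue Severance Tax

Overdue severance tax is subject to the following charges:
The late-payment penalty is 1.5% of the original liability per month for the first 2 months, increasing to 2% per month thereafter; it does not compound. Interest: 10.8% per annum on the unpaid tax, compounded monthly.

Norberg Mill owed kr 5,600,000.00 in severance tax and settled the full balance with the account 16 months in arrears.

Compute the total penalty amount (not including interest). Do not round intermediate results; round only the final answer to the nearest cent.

kr 1,736,000.00

Penalty, months 1–2: 2 × 1.5% × kr 5,600,000.00 = kr 168,000.00
Penalty, months 3–16: 14 × 2% × kr 5,600,000.00 = kr 1,568,000.00
Total penalty = kr 168,000.00 + kr 1,568,000.00 = kr 1,736,000.00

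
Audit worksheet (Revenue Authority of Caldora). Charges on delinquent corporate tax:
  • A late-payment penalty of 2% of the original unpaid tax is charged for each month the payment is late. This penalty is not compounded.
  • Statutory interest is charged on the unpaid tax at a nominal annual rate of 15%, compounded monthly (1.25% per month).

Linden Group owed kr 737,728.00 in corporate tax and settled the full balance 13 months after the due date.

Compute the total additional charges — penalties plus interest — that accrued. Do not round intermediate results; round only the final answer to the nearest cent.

Late-payment penalty = 2% × kr 737,728.00 × 13 mo = kr 191,809.28
Interest: kr 737,728.00 × ((1 + 0.0125)^13 − 1) = kr 737,728.00 × 0.1752639… = kr 129,297.1227…
Penalties + interest = kr 191,809.2800 + kr 129,297.1227… = kr 321,106.40

kr 321,106.40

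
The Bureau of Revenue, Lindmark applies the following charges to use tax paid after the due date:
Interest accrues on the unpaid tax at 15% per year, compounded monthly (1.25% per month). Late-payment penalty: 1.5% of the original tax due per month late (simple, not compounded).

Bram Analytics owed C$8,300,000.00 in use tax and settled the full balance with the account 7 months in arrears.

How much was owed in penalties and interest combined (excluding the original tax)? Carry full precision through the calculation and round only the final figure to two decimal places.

C$1,625,558.90

Late-payment penalty = 1.5% × C$8,300,000.00 × 7 mo = C$871,500.00
Interest: C$8,300,000.00 × ((1 + 0.0125)^7 − 1) = C$8,300,000.00 × 0.0908505… = C$754,058.9035…
Penalties + interest = C$871,500.0000 + C$754,058.9035… = C$1,625,558.90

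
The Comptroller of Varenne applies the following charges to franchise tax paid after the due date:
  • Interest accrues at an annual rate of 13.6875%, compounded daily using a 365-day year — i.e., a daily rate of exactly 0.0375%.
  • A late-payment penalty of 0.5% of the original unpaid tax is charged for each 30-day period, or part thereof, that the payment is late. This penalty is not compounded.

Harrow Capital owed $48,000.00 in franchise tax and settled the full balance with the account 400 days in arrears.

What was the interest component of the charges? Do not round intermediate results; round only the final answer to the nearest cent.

Interest: $48,000.00 × ((1 + 0.000375)^400 − 1) = $48,000.00 × 0.16180157… = $7,766.4756…

$7,766.48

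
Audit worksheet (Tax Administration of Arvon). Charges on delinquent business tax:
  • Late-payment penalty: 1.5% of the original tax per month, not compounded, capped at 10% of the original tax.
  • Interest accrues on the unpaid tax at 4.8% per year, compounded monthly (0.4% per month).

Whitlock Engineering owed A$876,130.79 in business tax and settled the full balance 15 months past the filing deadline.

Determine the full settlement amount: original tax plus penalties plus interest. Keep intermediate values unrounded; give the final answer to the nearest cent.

Penalty (uncapped): 15 × 1.5% × A$876,130.79 = A$197,129.43…; cap = 10% × A$876,130.79 = A$87,613.08… → penalty = A$87,613.08…
Interest: A$876,130.79 × ((1 + 0.004)^15 − 1) = A$876,130.79 × 0.0617095… = A$54,065.5689…
Total = A$876,130.79 + A$87,613.0790 + A$54,065.5689… = A$1,017,809.44

A$1,017,809.44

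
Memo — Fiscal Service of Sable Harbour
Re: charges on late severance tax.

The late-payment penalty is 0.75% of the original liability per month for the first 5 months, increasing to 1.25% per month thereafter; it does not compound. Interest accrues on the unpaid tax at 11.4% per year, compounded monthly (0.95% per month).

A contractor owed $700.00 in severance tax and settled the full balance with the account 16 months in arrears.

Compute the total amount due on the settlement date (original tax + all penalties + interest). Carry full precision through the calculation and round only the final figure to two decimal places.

Penalty, months 1–5: 5 × 0.75% × $700.00 = $26.25
Penalty, months 6–16: 11 × 1.25% × $700.00 = $96.25
Interest: $700.00 × ((1 + 0.0095)^16 − 1) = $700.00 × 0.1633253… = $114.3277…
Total = $700.00 + $122.5000 + $114.3277… = $936.83

$936.83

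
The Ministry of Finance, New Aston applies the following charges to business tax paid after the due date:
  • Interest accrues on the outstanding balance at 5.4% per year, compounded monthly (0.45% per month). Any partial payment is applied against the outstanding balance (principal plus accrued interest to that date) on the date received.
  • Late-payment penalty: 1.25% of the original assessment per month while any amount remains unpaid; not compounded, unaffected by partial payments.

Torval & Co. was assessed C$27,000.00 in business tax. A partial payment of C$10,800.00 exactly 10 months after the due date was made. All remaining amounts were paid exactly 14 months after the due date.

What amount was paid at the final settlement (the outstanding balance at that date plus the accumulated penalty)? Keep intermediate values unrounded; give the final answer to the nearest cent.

C$22,480.94

Balance at month 10: C$27,000.0000 × (1 + 0.0045)^10 = C$28,239.9013…
After C$10,800.00 payment: C$28,239.9013… − C$10,800.00 = C$17,439.9013…
Balance at month 14: C$17,439.9013… × (1 + 0.0045)^4 = C$17,755.9449…
Penalty: 14 × 1.25% × C$27,000.00 = C$4,725.00
Final settlement = outstanding balance + penalty = C$17,755.9449… + C$4,725.00 = C$22,480.94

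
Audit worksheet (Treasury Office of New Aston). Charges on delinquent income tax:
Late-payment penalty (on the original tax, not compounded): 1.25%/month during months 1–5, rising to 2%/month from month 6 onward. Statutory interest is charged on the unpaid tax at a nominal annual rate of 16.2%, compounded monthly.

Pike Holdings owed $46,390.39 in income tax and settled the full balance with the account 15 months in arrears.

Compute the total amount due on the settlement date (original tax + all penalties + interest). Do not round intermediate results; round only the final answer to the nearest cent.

$68,903.76

Penalty, months 1–5: 5 × 1.25% × $46,390.39 = $2,899.40…
Penalty, months 6–15: 10 × 2% × $46,390.39 = $9,278.08…
Interest (16.2%/yr ÷ 12 = 1.35%/month): $46,390.39 × ((1 + 0.0135)^15 − 1) = $10,335.8919…
Total = $46,390.39 + $12,177.4774… + $10,335.8919… = $68,903.76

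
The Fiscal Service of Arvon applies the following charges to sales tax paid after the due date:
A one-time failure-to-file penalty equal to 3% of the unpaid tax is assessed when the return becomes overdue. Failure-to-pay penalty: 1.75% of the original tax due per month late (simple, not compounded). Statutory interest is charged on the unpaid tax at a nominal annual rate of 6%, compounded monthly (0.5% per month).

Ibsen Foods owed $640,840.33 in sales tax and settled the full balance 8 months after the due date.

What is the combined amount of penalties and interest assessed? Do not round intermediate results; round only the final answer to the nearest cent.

$135,029.57

Failure-to-file penalty: 3% × $640,840.33 = $19,225.21…
Failure-to-pay penalty: 8 × 1.75% × $640,840.33 = $89,717.65…
Interest: $640,840.33 × ((1 + 0.005)^8 − 1) = $640,840.33 × 0.0407070… = $26,086.7155…
Penalties + interest = $108,942.8561 + $26,086.7155… = $135,029.57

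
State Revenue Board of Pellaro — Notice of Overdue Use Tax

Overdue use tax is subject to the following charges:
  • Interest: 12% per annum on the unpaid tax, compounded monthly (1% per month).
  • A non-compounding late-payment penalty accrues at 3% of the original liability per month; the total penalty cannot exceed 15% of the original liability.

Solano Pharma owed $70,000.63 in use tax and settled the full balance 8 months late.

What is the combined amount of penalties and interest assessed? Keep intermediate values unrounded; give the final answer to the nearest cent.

Penalty (uncapped): 8 × 3% × $70,000.63 = $16,800.15…; cap = 15% × $70,000.63 = $10,500.09… → penalty = $10,500.09…
Interest: $70,000.63 × ((1 + 0.01)^8 − 1) = $70,000.63 × 0.0828567… = $5,800.0216…
Penalties + interest = $10,500.0945 + $5,800.0216… = $16,300.12

$16,300.12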